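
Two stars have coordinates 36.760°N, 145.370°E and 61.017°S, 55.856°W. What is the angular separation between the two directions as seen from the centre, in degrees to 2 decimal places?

152.30°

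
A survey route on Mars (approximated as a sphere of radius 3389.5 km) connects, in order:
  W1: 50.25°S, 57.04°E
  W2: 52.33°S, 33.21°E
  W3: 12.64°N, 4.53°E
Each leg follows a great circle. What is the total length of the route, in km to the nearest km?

4999 km

Leg W1→W2: central angle 0.2614 rad, distance 886.0 km.
Leg W2→W3: central angle 1.2133 rad, distance 4112.5 km.
Total: 886.0 + 4112.5 ≈ 4999 km.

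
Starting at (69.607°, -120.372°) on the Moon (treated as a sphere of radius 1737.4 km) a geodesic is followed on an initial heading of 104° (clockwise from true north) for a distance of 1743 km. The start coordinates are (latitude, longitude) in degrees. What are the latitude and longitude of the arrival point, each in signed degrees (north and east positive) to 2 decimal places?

25.65°, -55.20°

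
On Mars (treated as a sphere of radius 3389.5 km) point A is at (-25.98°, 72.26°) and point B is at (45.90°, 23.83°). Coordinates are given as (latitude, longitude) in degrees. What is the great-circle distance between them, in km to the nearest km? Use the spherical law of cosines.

4983 km

In radians: φ₁ = -0.4534, φ₂ = 0.8011, Δλ = -48.430° = -0.8453 rad.
cos c = sin φ₁ sin φ₂ + cos φ₁ cos φ₂ cos Δλ = (-0.4381)(0.7181) + (0.8989)(0.6959)(0.6635) = 0.10052,
so c = arccos(0.10052) = 1.47011 rad.
Distance = R·c = 3389.5 × 1.4701 ≈ 4983 km.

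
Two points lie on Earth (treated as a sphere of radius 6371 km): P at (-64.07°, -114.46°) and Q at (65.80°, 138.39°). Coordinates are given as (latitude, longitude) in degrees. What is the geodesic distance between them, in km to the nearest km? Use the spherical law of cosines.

In radians: φ₁ = -1.1182, φ₂ = 1.1484, Δλ = -107.150° = -1.8701 rad.
cos c = sin φ₁ sin φ₂ + cos φ₁ cos φ₂ cos Δλ = (-0.8993)(0.9121) + (0.4373)(0.4099)(-0.2949) = -0.87315,
so c = arccos(-0.87315) = 2.63243 rad.
Distance = R·c = 6371 × 2.6324 ≈ 16771 km.

16771 km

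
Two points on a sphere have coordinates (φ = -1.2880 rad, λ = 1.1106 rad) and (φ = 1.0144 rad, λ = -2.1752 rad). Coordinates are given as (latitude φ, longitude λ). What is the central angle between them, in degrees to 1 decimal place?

In radians: φ₁ = -1.2880, φ₂ = 1.0144, Δλ = 171.738° = 2.9974 rad.
Haversine: a = sin²(Δφ/2) + cos φ₁ cos φ₂ sin²(Δλ/2) = 0.8340 + (0.2790)(0.5281)(0.9948) = 0.98064.
Central angle c = 2·arcsin(√a) = 2.86239 rad.
So the angular separation is 164.0°.

164.0°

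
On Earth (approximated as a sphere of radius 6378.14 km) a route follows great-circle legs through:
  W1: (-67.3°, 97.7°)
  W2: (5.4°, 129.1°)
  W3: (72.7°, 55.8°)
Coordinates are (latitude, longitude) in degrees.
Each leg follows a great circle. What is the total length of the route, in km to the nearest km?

17363 km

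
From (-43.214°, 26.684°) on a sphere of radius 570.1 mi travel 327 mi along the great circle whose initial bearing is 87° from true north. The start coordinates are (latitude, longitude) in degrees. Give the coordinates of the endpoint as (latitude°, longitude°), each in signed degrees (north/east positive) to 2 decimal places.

-33.67°, 67.31°

Angular distance δ = d/R = 327/570.1 = 0.57358 rad; initial bearing θ = 1.5184 rad.
sin φ₂ = sin φ₁ cos δ + cos φ₁ sin δ cos θ = (-0.6847)(0.8400) + (0.7288)(0.5426)(0.0523) = -0.5544, so φ₂ = -33.67°.
Δλ = atan2(sin θ sin δ cos φ₁, cos δ − sin φ₁ sin φ₂) = atan2(0.3949, 0.4603) = 40.629°.
λ₂ = 26.684° + 40.629° = 67.31°.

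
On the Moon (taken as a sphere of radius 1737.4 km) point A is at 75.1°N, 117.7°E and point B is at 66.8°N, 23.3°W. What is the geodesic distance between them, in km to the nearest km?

With latitudes φ₁ = 75.100°, φ₂ = 66.800° and longitude difference Δλ = -141.000°:
cos c = sin φ₁ sin φ₂ + cos φ₁ cos φ₂ cos Δλ = (0.9664)(0.9191) + (0.2571)(0.3939)(-0.7771) = 0.80951,
so c = arccos(0.80951) = 0.62748 rad.
Distance = R·c = 1737.4 × 0.6275 ≈ 1090 km.

1090 km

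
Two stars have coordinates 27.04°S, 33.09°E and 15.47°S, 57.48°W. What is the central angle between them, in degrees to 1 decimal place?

83.5°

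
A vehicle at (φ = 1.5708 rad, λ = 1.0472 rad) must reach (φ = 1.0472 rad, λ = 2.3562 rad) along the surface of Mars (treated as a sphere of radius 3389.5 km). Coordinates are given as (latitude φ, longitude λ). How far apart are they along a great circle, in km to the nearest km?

Let φ₁ = 1.5708 rad, φ₂ = 1.0472 rad, and Δλ = 1.3090 rad.
Haversine: a = sin²(Δφ/2) + cos φ₁ cos φ₂ sin²(Δλ/2) = 0.0670 + (-0.0000)(0.5000)(0.3706) = 0.06699.
Central angle c = 2·arcsin(√a) = 0.52360 rad.
Distance = R·c = 3389.5 × 0.5236 ≈ 1775 km.

1775 km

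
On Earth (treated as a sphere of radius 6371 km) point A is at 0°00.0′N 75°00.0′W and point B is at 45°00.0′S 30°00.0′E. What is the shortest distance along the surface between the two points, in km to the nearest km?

With latitudes φ₁ = 0.000°, φ₂ = -45.000° and longitude difference Δλ = 105.000°:
cos c = sin φ₁ sin φ₂ + cos φ₁ cos φ₂ cos Δλ = (0.0000)(-0.7071) + (1.0000)(0.7071)(-0.2588) = -0.18301,
so c = arccos(-0.18301) = 1.75485 rad.
Distance = R·c = 6371 × 1.7548 ≈ 11180 km.

11180 km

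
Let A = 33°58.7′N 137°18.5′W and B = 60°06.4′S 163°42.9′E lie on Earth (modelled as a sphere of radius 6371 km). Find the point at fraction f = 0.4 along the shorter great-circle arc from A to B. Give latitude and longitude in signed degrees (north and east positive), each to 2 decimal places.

The central angle between A and B is δ = 1.8458 rad.
With f = 0.4, the slerp weights are sin((1−f)δ)/sin δ = 0.9295 and sin(fδ)/sin δ = 0.6993.
Weighted sum of the unit vectors: (0.9295)·(-0.6095,-0.5623,0.5589) + (0.6993)·(-0.4784,0.1398,-0.8670) = (-0.9011, -0.4249, -0.0868).
Converting back: φ = atan2(z, √(x²+y²)) = -4.98°, λ = atan2(y, x) = -154.75°.

-4.98°, -154.75°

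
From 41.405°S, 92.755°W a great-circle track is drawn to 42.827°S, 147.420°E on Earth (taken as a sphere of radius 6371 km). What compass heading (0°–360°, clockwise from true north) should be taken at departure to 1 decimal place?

With φ₁ = -0.7227, φ₂ = -0.7475, Δλ = -2.0913 rad, the forward-azimuth formula gives
θ = atan2( sin Δλ cos φ₂ , cos φ₁ sin φ₂ − sin φ₁ cos φ₂ cos Δλ ) = atan2(-0.6363, -0.7511) = -139.73°.
Adding 360° brings this into [0°, 360°): 220.3°.

220.3°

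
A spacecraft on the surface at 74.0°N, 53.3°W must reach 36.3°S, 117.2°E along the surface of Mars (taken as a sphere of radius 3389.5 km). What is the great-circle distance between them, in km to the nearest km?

Let φ₁ = 1.2915 rad, φ₂ = -0.6336 rad, and Δλ = 2.9758 rad.
cos c = sin φ₁ sin φ₂ + cos φ₁ cos φ₂ cos Δλ = (0.9613)(-0.5920) + (0.2756)(0.8059)(-0.9863) = -0.78818,
so c = arccos(-0.78818) = 2.47864 rad.
Distance = R·c = 3389.5 × 2.4786 ≈ 8401 km.

8401 km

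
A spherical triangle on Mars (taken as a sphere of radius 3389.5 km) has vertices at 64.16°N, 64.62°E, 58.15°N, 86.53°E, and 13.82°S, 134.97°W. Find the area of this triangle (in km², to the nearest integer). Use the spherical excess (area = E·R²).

Side lengths (central angles): a = 2.1978, b = 2.2316, c = 0.2107 rad; semiperimeter s = 2.3200.
By l'Huilier's theorem, tan(E/4) = √[tan(s/2) tan((s−a)/2) tan((s−b)/2) tan((s−c)/2)], giving spherical excess E = 0.4171 rad.
Area = E·R² = 0.4171 × (3389.5)² ≈ 4792364 km².

4792364 km²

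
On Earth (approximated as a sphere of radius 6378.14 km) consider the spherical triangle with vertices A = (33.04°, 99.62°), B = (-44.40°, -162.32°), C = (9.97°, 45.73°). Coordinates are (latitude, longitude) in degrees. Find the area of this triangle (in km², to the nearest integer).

78894355 km²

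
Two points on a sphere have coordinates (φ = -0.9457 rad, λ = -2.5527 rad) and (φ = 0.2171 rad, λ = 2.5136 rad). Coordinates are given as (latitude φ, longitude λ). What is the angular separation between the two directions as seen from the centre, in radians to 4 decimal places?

1.5474 rad

With latitudes φ₁ = -54.185°, φ₂ = 12.439° and longitude difference Δλ = -69.722°:
Haversine: a = sin²(Δφ/2) + cos φ₁ cos φ₂ sin²(Δλ/2) = 0.3016 + (0.5852)(0.9765)(0.3267) = 0.48831.
Central angle c = 2·arcsin(√a) = 1.54742 rad.
So the angular separation is 1.5474 rad.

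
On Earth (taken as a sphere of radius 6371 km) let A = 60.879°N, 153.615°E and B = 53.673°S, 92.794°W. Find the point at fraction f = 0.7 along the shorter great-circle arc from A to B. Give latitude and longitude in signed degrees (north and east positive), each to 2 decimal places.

-19.15°, -127.31°

Central angle δ = 2.5308 rad. Interpolating on the sphere with fraction f = 0.7:
P = [sin((1−f)δ)·A + sin(fδ)·B] / sin δ = 1.2002·A + 1.7086·B in Cartesian coordinates,
giving P = (-0.5726, -0.7514, -0.3280), i.e. latitude -19.15°, longitude -127.31°.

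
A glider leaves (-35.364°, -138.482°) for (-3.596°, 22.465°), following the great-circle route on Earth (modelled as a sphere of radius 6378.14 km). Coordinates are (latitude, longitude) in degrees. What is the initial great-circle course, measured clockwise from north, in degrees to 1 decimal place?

With φ₁ = -0.6172, φ₂ = -0.0628, Δλ = 2.8091 rad, the forward-azimuth formula gives
θ = atan2( sin Δλ cos φ₂ , cos φ₁ sin φ₂ − sin φ₁ cos φ₂ cos Δλ ) = atan2(0.3258, -0.5971) = 151.38°.
So the initial bearing is 151.4°.

151.4°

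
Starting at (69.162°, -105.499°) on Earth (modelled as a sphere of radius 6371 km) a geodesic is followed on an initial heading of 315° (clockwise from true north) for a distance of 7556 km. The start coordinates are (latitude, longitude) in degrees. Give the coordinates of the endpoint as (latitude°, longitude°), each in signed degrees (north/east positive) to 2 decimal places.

Angular distance δ = d/R = 7556/6371 = 1.18600 rad; initial bearing θ = 5.4978 rad.
sin φ₂ = sin φ₁ cos δ + cos φ₁ sin δ cos θ = (0.9346)(0.3754) + (0.3557)(0.9269)(0.7071) = 0.5840, so φ₂ = 35.73°.
Δλ = atan2(sin θ sin δ cos φ₁, cos δ − sin φ₁ sin φ₂) = atan2(-0.2331, -0.1704) = -126.161°.
λ₂ = -105.499° − 126.161° = -231.66° → 128.34° after wrapping to (−180°, 180°].

35.73°, 128.34°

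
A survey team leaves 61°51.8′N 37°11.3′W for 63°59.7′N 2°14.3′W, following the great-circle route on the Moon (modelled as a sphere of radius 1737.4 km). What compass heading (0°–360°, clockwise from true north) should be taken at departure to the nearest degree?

67°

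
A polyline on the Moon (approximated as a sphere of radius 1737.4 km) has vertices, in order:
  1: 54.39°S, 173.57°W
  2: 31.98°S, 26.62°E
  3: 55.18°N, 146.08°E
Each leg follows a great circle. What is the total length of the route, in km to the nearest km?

Leg 1→2: central angle 1.6038 rad, distance 2786.4 km.
Leg 2→3: central angle 2.3091 rad, distance 4011.8 km.
Total: 2786.4 + 4011.8 ≈ 6798 km.

6798 km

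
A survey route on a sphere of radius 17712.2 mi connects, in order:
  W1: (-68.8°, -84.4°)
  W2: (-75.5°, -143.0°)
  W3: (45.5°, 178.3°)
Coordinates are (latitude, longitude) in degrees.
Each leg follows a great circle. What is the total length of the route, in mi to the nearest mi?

43849 mi

Leg W1→W2: central angle 0.3182 rad, distance 5636.0 mi.
Leg W2→W3: central angle 2.1574 rad, distance 38213.1 mi.
Total: 5636.0 + 38213.1 ≈ 43849 mi.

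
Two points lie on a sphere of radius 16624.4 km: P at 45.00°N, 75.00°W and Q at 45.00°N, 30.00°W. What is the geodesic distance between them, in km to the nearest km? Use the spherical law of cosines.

In radians: φ₁ = 0.7854, φ₂ = 0.7854, Δλ = 45.000° = 0.7854 rad.
cos c = sin φ₁ sin φ₂ + cos φ₁ cos φ₂ cos Δλ = (0.7071)(0.7071) + (0.7071)(0.7071)(0.7071) = 0.85355,
so c = arccos(0.85355) = 0.54803 rad.
Distance = R·c = 16624.4 × 0.5480 ≈ 9111 km.

9111 km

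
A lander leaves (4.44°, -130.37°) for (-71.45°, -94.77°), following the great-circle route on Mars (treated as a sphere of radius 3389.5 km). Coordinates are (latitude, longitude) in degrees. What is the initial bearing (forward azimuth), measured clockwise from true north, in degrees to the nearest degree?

169°

Δλ = 35.600° = 0.6213 rad.
y = sin Δλ · cos φ₂ = (0.5821)(0.3181) = 0.1852
x = cos φ₁ sin φ₂ − sin φ₁ cos φ₂ cos Δλ = (0.9970)(-0.9480) − (0.0774)(0.3181)(0.8131) = -0.9652
θ = atan2(y, x) = 169.14°, so the bearing is 169°.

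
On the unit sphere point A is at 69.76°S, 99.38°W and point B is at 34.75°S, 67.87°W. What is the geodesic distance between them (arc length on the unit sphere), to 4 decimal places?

0.6807

Let φ₁ = -1.2175 rad, φ₂ = -0.6065 rad, and Δλ = 0.5500 rad.
cos c = sin φ₁ sin φ₂ + cos φ₁ cos φ₂ cos Δλ = (-0.9383)(-0.5700) + (0.3460)(0.8216)(0.8525) = 0.77714,
so c = arccos(0.77714) = 0.68069 rad.
On the unit sphere the arc length equals the central angle: 0.6807.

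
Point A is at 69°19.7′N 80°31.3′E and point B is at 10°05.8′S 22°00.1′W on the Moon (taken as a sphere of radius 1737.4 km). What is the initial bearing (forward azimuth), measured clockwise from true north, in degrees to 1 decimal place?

Δλ = -102.523° = -1.7894 rad.
y = sin Δλ · cos φ₂ = (-0.9762)(0.9845) = -0.9611
x = cos φ₁ sin φ₂ − sin φ₁ cos φ₂ cos Δλ = (0.3530)(-0.1753) − (0.9356)(0.9845)(-0.2168) = 0.1378
θ = atan2(y, x) = -81.84°; adding 360° gives 278.2°.

278.2°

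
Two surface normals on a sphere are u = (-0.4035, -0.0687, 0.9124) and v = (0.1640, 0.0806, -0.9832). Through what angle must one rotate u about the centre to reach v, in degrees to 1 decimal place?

u·v = -0.9688; |u| = 1.0000, |v| = 1.0000.
cos θ = (u·v)/(|u||v|) = -0.9687, so θ = 165.6°.

165.6°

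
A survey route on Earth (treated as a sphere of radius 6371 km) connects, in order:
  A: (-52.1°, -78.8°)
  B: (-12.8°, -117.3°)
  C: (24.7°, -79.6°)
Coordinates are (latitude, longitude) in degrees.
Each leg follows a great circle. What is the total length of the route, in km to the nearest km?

Leg A→B: central angle 0.8716 rad, distance 5552.8 km.
Leg B→C: central angle 0.9168 rad, distance 5840.7 km.
Total: 5552.8 + 5840.7 ≈ 11394 km.

11394 km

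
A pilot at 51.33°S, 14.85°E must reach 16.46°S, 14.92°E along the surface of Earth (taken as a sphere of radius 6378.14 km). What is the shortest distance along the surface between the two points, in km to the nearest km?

3882 km

In radians: φ₁ = -0.8959, φ₂ = -0.2873, Δλ = 0.070° = 0.0012 rad.
Haversine: a = sin²(Δφ/2) + cos φ₁ cos φ₂ sin²(Δλ/2) = 0.0898 + (0.6248)(0.9590)(0.0000) = 0.08977.
Central angle c = 2·arcsin(√a) = 0.60860 rad.
Distance = R·c = 6378.14 × 0.6086 ≈ 3882 km.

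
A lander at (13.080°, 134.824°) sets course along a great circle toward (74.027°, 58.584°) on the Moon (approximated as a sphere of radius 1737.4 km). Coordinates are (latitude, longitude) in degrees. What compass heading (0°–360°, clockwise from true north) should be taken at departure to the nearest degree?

Δλ = -76.240° = -1.3306 rad.
y = sin Δλ · cos φ₂ = (-0.9713)(0.2752) = -0.2673
x = cos φ₁ sin φ₂ − sin φ₁ cos φ₂ cos Δλ = (0.9741)(0.9614) − (0.2263)(0.2752)(0.2379) = 0.9216
θ = atan2(y, x) = -16.17°; adding 360° gives 344°.

344°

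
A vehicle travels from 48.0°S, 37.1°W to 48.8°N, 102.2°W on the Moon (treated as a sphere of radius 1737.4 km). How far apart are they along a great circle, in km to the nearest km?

In radians: φ₁ = -0.8378, φ₂ = 0.8517, Δλ = -65.100° = -1.1362 rad.
cos c = sin φ₁ sin φ₂ + cos φ₁ cos φ₂ cos Δλ = (-0.7431)(0.7524) + (0.6691)(0.6587)(0.4210) = -0.37358,
so c = arccos(-0.37358) = 1.95366 rad.
Distance = R·c = 1737.4 × 1.9537 ≈ 3394 km.

3394 km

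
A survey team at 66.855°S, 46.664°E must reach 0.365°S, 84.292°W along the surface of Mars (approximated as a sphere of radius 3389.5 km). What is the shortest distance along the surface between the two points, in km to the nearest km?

With latitudes φ₁ = -66.855°, φ₂ = -0.365° and longitude difference Δλ = -130.956°:
Haversine: a = sin²(Δφ/2) + cos φ₁ cos φ₂ sin²(Δλ/2) = 0.3005 + (0.3931)(1.0000)(0.8277) = 0.62589.
Central angle c = 2·arcsin(√a) = 1.82531 rad.
Distance = R·c = 3389.5 × 1.8253 ≈ 6187 km.

6187 km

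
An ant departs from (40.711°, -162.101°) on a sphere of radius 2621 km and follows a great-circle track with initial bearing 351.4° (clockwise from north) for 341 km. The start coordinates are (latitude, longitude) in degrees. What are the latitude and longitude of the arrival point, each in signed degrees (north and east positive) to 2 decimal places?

48.07°, -163.76°

Angular distance δ = d/R = 341/2621 = 0.13010 rad; initial bearing θ = 6.1331 rad.
sin φ₂ = sin φ₁ cos δ + cos φ₁ sin δ cos θ = (0.6522)(0.9915) + (0.7580)(0.1297)(0.9888) = 0.7440, so φ₂ = 48.07°.
Δλ = atan2(sin θ sin δ cos φ₁, cos δ − sin φ₁ sin φ₂) = atan2(-0.0147, 0.5063) = -1.664°.
λ₂ = -162.101° − 1.664° = -163.76°.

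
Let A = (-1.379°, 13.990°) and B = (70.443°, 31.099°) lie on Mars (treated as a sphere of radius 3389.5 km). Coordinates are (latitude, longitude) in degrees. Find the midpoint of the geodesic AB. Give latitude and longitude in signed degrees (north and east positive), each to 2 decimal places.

Central angle δ = 1.2691 rad. Interpolating on the sphere with fraction f = 0.5:
P = [sin((1−f)δ)·A + sin(fδ)·B] / sin δ = 0.6209·A + 0.6209·B in Cartesian coordinates,
giving P = (0.7802, 0.2574, 0.5701), i.e. latitude 34.76°, longitude 18.26°.

34.76°, 18.26°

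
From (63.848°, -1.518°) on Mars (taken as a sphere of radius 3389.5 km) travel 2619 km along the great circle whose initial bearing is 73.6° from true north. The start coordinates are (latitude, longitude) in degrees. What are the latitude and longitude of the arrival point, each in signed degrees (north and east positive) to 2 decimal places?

46.85°, 76.78°

Angular distance δ = d/R = 2619/3389.5 = 0.77268 rad; initial bearing θ = 1.2846 rad.
sin φ₂ = sin φ₁ cos δ + cos φ₁ sin δ cos θ = (0.8976)(0.7160) + (0.4408)(0.6981)(0.2823) = 0.7296, so φ₂ = 46.85°.
Δλ = atan2(sin θ sin δ cos φ₁, cos δ − sin φ₁ sin φ₂) = atan2(0.2952, 0.0611) = 78.300°.
λ₂ = -1.518° + 78.300° = 76.78°.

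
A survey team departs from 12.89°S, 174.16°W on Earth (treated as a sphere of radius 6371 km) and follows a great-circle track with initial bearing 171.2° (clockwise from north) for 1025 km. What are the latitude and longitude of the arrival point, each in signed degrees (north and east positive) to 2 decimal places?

-21.99°, -172.65°

Angular distance δ = d/R = 1025/6371 = 0.16089 rad; initial bearing θ = 2.9880 rad.
sin φ₂ = sin φ₁ cos δ + cos φ₁ sin δ cos θ = (-0.2231)(0.9871) + (0.9748)(0.1602)(-0.9882) = -0.3745, so φ₂ = -21.99°.
Δλ = atan2(sin θ sin δ cos φ₁, cos δ − sin φ₁ sin φ₂) = atan2(0.0239, 0.9035) = 1.515°.
λ₂ = -174.160° + 1.515° = -172.65°.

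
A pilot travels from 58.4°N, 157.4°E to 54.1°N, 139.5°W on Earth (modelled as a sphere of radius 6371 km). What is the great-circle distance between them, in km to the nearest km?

In radians: φ₁ = 1.0193, φ₂ = 0.9442, Δλ = 63.100° = 1.1013 rad.
cos c = sin φ₁ sin φ₂ + cos φ₁ cos φ₂ cos Δλ = (0.8517)(0.8100) + (0.5240)(0.5864)(0.4524) = 0.82895,
so c = arccos(0.82895) = 0.59358 rad.
Distance = R·c = 6371 × 0.5936 ≈ 3782 km.

3782 km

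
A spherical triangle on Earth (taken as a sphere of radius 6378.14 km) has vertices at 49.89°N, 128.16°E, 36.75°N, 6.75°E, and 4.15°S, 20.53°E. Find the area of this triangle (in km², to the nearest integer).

25594842 km²

Side lengths (central angles): a = 0.7483, b = 1.8234, c = 1.3811 rad; semiperimeter s = 1.9764.
By l'Huilier's theorem, tan(E/4) = √[tan(s/2) tan((s−a)/2) tan((s−b)/2) tan((s−c)/2)], giving spherical excess E = 0.6292 rad.
Area = E·R² = 0.6292 × (6378.14)² ≈ 25594842 km².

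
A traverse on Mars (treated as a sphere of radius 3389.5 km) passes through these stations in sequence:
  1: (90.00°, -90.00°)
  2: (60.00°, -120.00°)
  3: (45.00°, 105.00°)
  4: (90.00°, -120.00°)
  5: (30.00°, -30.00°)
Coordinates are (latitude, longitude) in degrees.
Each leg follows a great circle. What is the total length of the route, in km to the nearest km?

12054 km

Leg 1→2: central angle 0.5236 rad, distance 1774.7 km.
Leg 2→3: central angle 1.2000 rad, distance 4067.3 km.
Leg 3→4: central angle 0.7854 rad, distance 2662.1 km.
Leg 4→5: central angle 1.0472 rad, distance 3549.5 km.
Total: 1774.7 + 4067.3 + 2662.1 + 3549.5 ≈ 12054 km.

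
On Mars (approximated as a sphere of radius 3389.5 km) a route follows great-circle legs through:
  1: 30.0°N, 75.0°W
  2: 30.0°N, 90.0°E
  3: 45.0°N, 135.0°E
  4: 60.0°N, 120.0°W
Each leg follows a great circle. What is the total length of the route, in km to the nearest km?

Leg 1→2: central angle 2.0651 rad, distance 6999.8 km.
Leg 2→3: central angle 0.6656 rad, distance 2255.9 km.
Leg 3→4: central angle 1.0229 rad, distance 3467.2 km.
Total: 6999.8 + 2255.9 + 3467.2 ≈ 12723 km.

12723 km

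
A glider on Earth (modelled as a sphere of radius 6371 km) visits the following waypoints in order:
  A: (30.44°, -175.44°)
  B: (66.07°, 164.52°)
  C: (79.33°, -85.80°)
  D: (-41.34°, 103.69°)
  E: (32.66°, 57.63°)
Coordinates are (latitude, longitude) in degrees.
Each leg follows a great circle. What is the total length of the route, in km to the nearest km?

32689 km

Leg A→B: central angle 0.6573 rad, distance 4187.9 km.
Leg B→C: central angle 0.5096 rad, distance 3246.6 km.
Leg C→D: central angle 2.4755 rad, distance 15771.1 km.
Leg D→E: central angle 1.4885 rad, distance 9483.5 km.
Total: 4187.9 + 3246.6 + 15771.1 + 9483.5 ≈ 32689 km.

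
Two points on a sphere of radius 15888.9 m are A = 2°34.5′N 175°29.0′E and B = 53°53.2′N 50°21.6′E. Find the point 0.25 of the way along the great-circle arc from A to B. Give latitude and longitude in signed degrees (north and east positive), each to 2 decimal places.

25.47°, 160.80°

The central angle between A and B is δ = 1.8781 rad.
With f = 0.25, the slerp weights are sin((1−f)δ)/sin δ = 1.0354 and sin(fδ)/sin δ = 0.4747.
Weighted sum of the unit vectors: (1.0354)·(-0.9959,0.0787,0.0449) + (0.4747)·(0.3760,0.4539,0.8079) = (-0.8526, 0.2969, 0.4300).
Converting back: φ = atan2(z, √(x²+y²)) = 25.47°, λ = atan2(y, x) = 160.80°.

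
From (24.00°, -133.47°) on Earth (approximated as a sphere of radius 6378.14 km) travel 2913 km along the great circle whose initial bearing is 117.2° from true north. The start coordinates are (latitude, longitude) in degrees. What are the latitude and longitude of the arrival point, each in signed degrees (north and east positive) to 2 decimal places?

Angular distance δ = d/R = 2913/6378.14 = 0.45672 rad; initial bearing θ = 2.0455 rad.
sin φ₂ = sin φ₁ cos δ + cos φ₁ sin δ cos θ = (0.4067)(0.8975) + (0.9135)(0.4410)(-0.4571) = 0.1809, so φ₂ = 10.42°.
Δλ = atan2(sin θ sin δ cos φ₁, cos δ − sin φ₁ sin φ₂) = atan2(0.3583, 0.8239) = 23.504°.
λ₂ = -133.470° + 23.504° = -109.97°.

10.42°, -109.97°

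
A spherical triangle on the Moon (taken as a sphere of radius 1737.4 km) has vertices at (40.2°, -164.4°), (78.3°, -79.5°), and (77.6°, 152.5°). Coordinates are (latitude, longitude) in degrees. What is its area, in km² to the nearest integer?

431804 km²

Side lengths (central angles): a = 0.3776, b = 0.7225, c = 0.8687 rad; semiperimeter s = 0.9844.
By l'Huilier's theorem, tan(E/4) = √[tan(s/2) tan((s−a)/2) tan((s−b)/2) tan((s−c)/2)], giving spherical excess E = 0.1430 rad.
Area = E·R² = 0.1430 × (1737.4)² ≈ 431804 km².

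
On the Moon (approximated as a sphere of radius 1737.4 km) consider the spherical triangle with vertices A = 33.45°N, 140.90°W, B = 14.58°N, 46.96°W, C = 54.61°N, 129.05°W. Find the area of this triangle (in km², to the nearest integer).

853832 km²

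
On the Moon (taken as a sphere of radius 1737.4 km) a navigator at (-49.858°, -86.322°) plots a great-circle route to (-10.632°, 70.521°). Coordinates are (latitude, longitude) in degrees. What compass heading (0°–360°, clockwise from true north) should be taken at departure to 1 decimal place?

154.5°

With φ₁ = -0.8702, φ₂ = -0.1856, Δλ = 2.7374 rad, the forward-azimuth formula gives
θ = atan2( sin Δλ cos φ₂ , cos φ₁ sin φ₂ − sin φ₁ cos φ₂ cos Δλ ) = atan2(0.3865, -0.8097) = 154.48°.
So the initial bearing is 154.5°.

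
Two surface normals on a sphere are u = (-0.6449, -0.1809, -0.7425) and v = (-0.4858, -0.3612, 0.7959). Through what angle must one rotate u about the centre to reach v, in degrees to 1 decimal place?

u·v = -0.2123; |u| = 1.0000, |v| = 1.0000.
cos θ = (u·v)/(|u||v|) = -0.2123, so θ = 102.3°.

102.3°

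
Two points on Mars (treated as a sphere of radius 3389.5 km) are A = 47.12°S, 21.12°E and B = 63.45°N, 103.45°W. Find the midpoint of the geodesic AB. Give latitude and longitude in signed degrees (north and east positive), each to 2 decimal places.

Central angle δ = 2.5465 rad. Interpolating on the sphere with fraction f = 0.5:
P = [sin((1−f)δ)·A + sin(fδ)·B] / sin δ = 1.7054·A + 1.7054·B in Cartesian coordinates,
giving P = (0.9052, -0.3232, 0.2759), i.e. latitude 16.01°, longitude -19.65°.

16.01°, -19.65°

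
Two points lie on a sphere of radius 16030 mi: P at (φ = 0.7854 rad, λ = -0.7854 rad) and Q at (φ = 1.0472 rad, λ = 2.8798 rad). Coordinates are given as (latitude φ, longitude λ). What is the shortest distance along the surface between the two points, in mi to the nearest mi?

20191 mi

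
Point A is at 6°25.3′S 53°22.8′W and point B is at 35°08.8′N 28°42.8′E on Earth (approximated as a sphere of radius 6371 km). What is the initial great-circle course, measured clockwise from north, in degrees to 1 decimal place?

54.2°

With φ₁ = -0.1121, φ₂ = 0.6134, Δλ = 1.4328 rad, the forward-azimuth formula gives
θ = atan2( sin Δλ cos φ₂ , cos φ₁ sin φ₂ − sin φ₁ cos φ₂ cos Δλ ) = atan2(0.8099, 0.5846) = 54.18°.
So the initial bearing is 54.2°.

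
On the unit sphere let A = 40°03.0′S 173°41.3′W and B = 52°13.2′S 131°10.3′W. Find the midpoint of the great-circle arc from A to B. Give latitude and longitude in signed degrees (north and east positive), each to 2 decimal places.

The central angle between A and B is δ = 0.5467 rad.
With f = 0.5, the slerp weights are sin((1−f)δ)/sin δ = 0.5193 and sin(fδ)/sin δ = 0.5193.
Weighted sum of the unit vectors: (0.5193)·(-0.7608,-0.0842,-0.6435) + (0.5193)·(-0.4033,-0.4612,-0.7904) = (-0.6045, -0.2832, -0.7446).
Converting back: φ = atan2(z, √(x²+y²)) = -48.12°, λ = atan2(y, x) = -154.90°.

-48.12°, -154.90°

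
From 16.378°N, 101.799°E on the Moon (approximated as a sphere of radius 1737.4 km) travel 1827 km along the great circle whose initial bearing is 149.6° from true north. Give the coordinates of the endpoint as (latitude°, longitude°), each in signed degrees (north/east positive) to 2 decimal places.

-35.35°, 134.39°

Angular distance δ = d/R = 1827/1737.4 = 1.05157 rad; initial bearing θ = 2.6110 rad.
sin φ₂ = sin φ₁ cos δ + cos φ₁ sin δ cos θ = (0.2820)(0.4962) + (0.9594)(0.8682)(-0.8625) = -0.5785, so φ₂ = -35.35°.
Δλ = atan2(sin θ sin δ cos φ₁, cos δ − sin φ₁ sin φ₂) = atan2(0.4215, 0.6593) = 32.591°.
λ₂ = 101.799° + 32.591° = 134.39°.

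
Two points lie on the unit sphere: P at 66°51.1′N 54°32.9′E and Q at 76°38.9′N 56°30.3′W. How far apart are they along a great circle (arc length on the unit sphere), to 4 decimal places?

0.5315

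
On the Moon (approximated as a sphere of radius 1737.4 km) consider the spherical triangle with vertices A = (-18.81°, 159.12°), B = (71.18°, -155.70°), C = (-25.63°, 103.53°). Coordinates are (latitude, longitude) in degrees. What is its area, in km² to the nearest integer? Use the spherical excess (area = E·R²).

Side lengths (central angles): a = 2.0531, b = 0.8998, c = 1.6609 rad; semiperimeter s = 2.3069.
By l'Huilier's theorem, tan(E/4) = √[tan(s/2) tan((s−a)/2) tan((s−b)/2) tan((s−c)/2)], giving spherical excess E = 1.1137 rad.
Area = E·R² = 1.1137 × (1737.4)² ≈ 3361663 km².

3361663 km²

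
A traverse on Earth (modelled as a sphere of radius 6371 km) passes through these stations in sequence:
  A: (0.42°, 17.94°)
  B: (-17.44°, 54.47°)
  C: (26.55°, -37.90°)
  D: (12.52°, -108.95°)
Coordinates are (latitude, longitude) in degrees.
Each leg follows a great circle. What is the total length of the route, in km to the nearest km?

23076 km

Leg A→B: central angle 0.7007 rad, distance 4464.2 km.
Leg B→C: central angle 1.7409 rad, distance 11091.1 km.
Leg C→D: central angle 1.1805 rad, distance 7520.8 km.
Total: 4464.2 + 11091.1 + 7520.8 ≈ 23076 km.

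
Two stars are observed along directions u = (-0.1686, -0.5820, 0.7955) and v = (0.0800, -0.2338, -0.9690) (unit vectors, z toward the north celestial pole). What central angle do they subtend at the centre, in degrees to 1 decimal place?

u·v = -0.6483; |u| = 1.0000, |v| = 1.0000.
cos θ = (u·v)/(|u||v|) = -0.6483, so θ = 130.4°.

130.4°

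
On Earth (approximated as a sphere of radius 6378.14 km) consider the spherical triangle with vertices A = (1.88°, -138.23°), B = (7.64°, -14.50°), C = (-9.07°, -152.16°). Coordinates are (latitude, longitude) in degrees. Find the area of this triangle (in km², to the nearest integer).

Side lengths (central angles): a = 2.4104, b = 0.3086, c = 2.1480 rad; semiperimeter s = 2.4335.
By l'Huilier's theorem, tan(E/4) = √[tan(s/2) tan((s−a)/2) tan((s−b)/2) tan((s−c)/2)], giving spherical excess E = 0.3580 rad.
Area = E·R² = 0.3580 × (6378.14)² ≈ 14564366 km².

14564366 km²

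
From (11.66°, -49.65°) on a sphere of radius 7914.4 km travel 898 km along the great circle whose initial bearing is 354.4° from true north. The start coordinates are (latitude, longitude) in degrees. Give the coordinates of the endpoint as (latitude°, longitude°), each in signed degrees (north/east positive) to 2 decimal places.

Angular distance δ = d/R = 898/7914.4 = 0.11346 rad; initial bearing θ = 6.1854 rad.
sin φ₂ = sin φ₁ cos δ + cos φ₁ sin δ cos θ = (0.2021)(0.9936) + (0.9794)(0.1132)(0.9952) = 0.3112, so φ₂ = 18.13°.
Δλ = atan2(sin θ sin δ cos φ₁, cos δ − sin φ₁ sin φ₂) = atan2(-0.0108, 0.9307) = -0.666°.
λ₂ = -49.650° − 0.666° = -50.32°.

18.13°, -50.32°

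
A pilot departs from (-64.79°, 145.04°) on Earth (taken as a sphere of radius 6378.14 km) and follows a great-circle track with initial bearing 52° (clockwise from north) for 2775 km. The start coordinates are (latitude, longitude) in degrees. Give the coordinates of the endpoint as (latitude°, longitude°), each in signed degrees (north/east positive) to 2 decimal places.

-45.23°, 173.18°

Angular distance δ = d/R = 2775/6378.14 = 0.43508 rad; initial bearing θ = 0.9076 rad.
sin φ₂ = sin φ₁ cos δ + cos φ₁ sin δ cos θ = (-0.9048)(0.9068) + (0.4259)(0.4215)(0.6157) = -0.7099, so φ₂ = -45.23°.
Δλ = atan2(sin θ sin δ cos φ₁, cos δ − sin φ₁ sin φ₂) = atan2(0.1415, 0.2645) = 28.138°.
λ₂ = 145.040° + 28.138° = 173.18°.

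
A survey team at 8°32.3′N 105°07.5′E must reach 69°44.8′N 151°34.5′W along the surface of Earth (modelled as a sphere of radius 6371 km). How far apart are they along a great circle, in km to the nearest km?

9622 km

With latitudes φ₁ = 8.538°, φ₂ = 69.747° and longitude difference Δλ = 103.300°:
Haversine: a = sin²(Δφ/2) + cos φ₁ cos φ₂ sin²(Δλ/2) = 0.2592 + (0.9889)(0.3462)(0.6150) = 0.46973.
Central angle c = 2·arcsin(√a) = 1.51022 rad.
Distance = R·c = 6371 × 1.5102 ≈ 9622 km.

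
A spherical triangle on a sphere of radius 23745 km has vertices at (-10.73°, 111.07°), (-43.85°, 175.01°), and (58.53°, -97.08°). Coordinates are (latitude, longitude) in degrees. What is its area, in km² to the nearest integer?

1348520125 km²

Side lengths (central angles): a = 2.1860, b = 2.2282, c = 1.1149 rad; semiperimeter s = 2.7646.
By l'Huilier's theorem, tan(E/4) = √[tan(s/2) tan((s−a)/2) tan((s−b)/2) tan((s−c)/2)], giving spherical excess E = 2.3917 rad.
Area = E·R² = 2.3917 × (23745)² ≈ 1348520125 km².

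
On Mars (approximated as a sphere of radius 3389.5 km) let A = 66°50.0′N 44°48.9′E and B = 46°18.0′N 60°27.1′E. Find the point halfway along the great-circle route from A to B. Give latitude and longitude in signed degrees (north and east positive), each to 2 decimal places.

Central angle δ = 0.3860 rad. Interpolating on the sphere with fraction f = 0.5:
P = [sin((1−f)δ)·A + sin(fδ)·B] / sin δ = 0.5095·A + 0.5095·B in Cartesian coordinates,
giving P = (0.3158, 0.4475, 0.8367), i.e. latitude 56.79°, longitude 54.79°.

56.79°, 54.79°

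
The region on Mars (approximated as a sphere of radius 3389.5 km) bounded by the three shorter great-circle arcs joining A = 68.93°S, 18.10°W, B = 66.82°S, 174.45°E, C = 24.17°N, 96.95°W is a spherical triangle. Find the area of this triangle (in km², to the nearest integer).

12795622 km²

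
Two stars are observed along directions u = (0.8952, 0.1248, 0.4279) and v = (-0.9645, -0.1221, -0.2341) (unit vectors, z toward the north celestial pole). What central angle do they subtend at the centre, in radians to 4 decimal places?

2.9354 rad

u·v = -0.9788; |u| = 1.0000, |v| = 1.0000.
cos θ = (u·v)/(|u||v|) = -0.9788, so θ = 2.9354 rad.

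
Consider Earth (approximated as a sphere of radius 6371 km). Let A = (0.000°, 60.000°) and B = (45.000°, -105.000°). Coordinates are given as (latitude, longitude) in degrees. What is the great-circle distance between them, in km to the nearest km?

14798 km

With latitudes φ₁ = 0.000°, φ₂ = 45.000° and longitude difference Δλ = -165.000°:
Haversine: a = sin²(Δφ/2) + cos φ₁ cos φ₂ sin²(Δλ/2) = 0.1464 + (1.0000)(0.7071)(0.9830) = 0.84151.
Central angle c = 2·arcsin(√a) = 2.32268 rad.
Distance = R·c = 6371 × 2.3227 ≈ 14798 km.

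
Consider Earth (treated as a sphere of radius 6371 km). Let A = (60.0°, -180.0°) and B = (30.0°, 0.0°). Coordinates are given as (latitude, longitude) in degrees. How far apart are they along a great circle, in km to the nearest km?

10008 km

With latitudes φ₁ = 60.000°, φ₂ = 30.000° and longitude difference Δλ = -180.000°:
Haversine: a = sin²(Δφ/2) + cos φ₁ cos φ₂ sin²(Δλ/2) = 0.0670 + (0.5000)(0.8660)(1.0000) = 0.50000.
Central angle c = 2·arcsin(√a) = 1.57080 rad.
Distance = R·c = 6371 × 1.5708 ≈ 10008 km.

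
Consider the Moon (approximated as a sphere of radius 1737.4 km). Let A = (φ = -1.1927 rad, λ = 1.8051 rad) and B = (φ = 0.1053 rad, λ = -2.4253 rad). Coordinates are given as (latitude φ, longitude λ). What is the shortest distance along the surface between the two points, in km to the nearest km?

3200 km

With latitudes φ₁ = -68.337°, φ₂ = 6.033° and longitude difference Δλ = 117.616°:
cos c = sin φ₁ sin φ₂ + cos φ₁ cos φ₂ cos Δλ = (-0.9294)(0.1051) + (0.3692)(0.9945)(-0.4635) = -0.26785,
so c = arccos(-0.26785) = 1.84196 rad.
Distance = R·c = 1737.4 × 1.8420 ≈ 3200 km.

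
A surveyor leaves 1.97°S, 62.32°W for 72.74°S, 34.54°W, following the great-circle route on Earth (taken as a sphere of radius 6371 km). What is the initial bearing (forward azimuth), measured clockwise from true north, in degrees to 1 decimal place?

With φ₁ = -0.0344, φ₂ = -1.2696, Δλ = 0.4849 rad, the forward-azimuth formula gives
θ = atan2( sin Δλ cos φ₂ , cos φ₁ sin φ₂ − sin φ₁ cos φ₂ cos Δλ ) = atan2(0.1383, -0.9454) = 171.68°.
So the initial bearing is 171.7°.

171.7°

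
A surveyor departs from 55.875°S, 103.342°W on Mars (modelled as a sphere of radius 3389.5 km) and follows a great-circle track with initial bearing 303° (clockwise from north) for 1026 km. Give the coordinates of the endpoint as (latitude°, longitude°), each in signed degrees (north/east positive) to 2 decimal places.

Angular distance δ = d/R = 1026/3389.5 = 0.30270 rad; initial bearing θ = 5.2883 rad.
sin φ₂ = sin φ₁ cos δ + cos φ₁ sin δ cos θ = (-0.8278)(0.9545) + (0.5610)(0.2981)(0.5446) = -0.6991, so φ₂ = -44.35°.
Δλ = atan2(sin θ sin δ cos φ₁, cos δ − sin φ₁ sin φ₂) = atan2(-0.1403, 0.3758) = -20.466°.
λ₂ = -103.342° − 20.466° = -123.81°.

-44.35°, -123.81°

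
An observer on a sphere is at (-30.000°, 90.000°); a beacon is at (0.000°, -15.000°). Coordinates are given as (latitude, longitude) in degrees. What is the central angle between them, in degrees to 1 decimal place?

103.0°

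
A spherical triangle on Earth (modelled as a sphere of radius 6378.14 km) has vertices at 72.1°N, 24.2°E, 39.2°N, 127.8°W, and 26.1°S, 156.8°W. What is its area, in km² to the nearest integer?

Side lengths (central angles): a = 1.2338, b = 2.3387, c = 1.1689 rad; semiperimeter s = 2.3707.
By l'Huilier's theorem, tan(E/4) = √[tan(s/2) tan((s−a)/2) tan((s−b)/2) tan((s−c)/2)], giving spherical excess E = 0.5230 rad.
Area = E·R² = 0.5230 × (6378.14)² ≈ 21277454 km².

21277454 km²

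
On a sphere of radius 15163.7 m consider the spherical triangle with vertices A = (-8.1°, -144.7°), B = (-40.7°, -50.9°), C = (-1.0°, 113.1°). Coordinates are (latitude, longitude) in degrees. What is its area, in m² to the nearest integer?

Side lengths (central angles): a = 2.3707, b = 1.7790, c = 1.5286 rad; semiperimeter s = 2.8392.
By l'Huilier's theorem, tan(E/4) = √[tan(s/2) tan((s−a)/2) tan((s−b)/2) tan((s−c)/2)], giving spherical excess E = 2.7943 rad.
Area = E·R² = 2.7943 × (15163.7)² ≈ 642507905 m².

642507905 m²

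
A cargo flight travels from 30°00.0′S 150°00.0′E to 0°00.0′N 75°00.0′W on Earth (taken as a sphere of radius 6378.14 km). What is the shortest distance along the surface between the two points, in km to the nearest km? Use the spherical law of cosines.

14222 km

With latitudes φ₁ = -30.000°, φ₂ = 0.000° and longitude difference Δλ = 135.000°:
cos c = sin φ₁ sin φ₂ + cos φ₁ cos φ₂ cos Δλ = (-0.5000)(0.0000) + (0.8660)(1.0000)(-0.7071) = -0.61237,
so c = arccos(-0.61237) = 2.22985 rad.
Distance = R·c = 6378.14 × 2.2299 ≈ 14222 km.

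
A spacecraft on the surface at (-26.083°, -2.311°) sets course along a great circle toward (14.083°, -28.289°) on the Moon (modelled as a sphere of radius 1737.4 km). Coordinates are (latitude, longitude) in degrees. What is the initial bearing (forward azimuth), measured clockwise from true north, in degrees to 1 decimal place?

With φ₁ = -0.4552, φ₂ = 0.2458, Δλ = -0.4534 rad, the forward-azimuth formula gives
θ = atan2( sin Δλ cos φ₂ , cos φ₁ sin φ₂ − sin φ₁ cos φ₂ cos Δλ ) = atan2(-0.4249, 0.6019) = -35.22°.
Adding 360° brings this into [0°, 360°): 324.8°.

324.8°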